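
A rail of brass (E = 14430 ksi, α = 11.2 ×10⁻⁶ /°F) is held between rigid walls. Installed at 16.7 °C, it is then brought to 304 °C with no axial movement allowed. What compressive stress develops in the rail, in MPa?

576 MPa

E = 14430 ksi = 99.49 GPa.
α = 11.2×10⁻⁶/°F × 9/5 = 20.2×10⁻⁶/K.
ΔT = 287.3 K. Constrained thermal stress σ = E·α·ΔT = 99.49×10³ MPa × 20.2×10⁻⁶ × 287.3 = 576 MPa (compressive).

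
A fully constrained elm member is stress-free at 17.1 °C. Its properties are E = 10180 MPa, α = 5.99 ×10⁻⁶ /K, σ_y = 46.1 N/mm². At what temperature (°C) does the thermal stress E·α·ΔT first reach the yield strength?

773 °C

E = 10180 MPa = 10.18 GPa.
σ_y = 46.1 N/mm² = 46.10 MPa.
E·α·ΔT = 46.10 MPa ⇒ ΔT = 46.10 / (10.18×10³ × 5.99×10⁻⁶) = 756.0 K.
T = 17.1 + 756.0 = 773.1 °C.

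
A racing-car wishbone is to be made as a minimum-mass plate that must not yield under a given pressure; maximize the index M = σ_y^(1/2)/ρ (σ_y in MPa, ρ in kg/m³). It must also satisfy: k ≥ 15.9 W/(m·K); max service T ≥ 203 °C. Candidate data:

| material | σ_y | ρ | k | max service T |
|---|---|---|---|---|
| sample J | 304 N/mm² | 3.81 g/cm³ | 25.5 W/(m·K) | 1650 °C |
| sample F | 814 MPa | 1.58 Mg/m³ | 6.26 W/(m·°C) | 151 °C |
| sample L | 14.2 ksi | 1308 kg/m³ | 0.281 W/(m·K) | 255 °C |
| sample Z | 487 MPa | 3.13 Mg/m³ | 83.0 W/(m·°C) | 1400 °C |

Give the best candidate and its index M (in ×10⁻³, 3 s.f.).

Screen on constraints: k ≥ 15.9 W/(m·K); max service T ≥ 203 °C. Survivors: sample J, sample Z.
Normalizing units and computing the index:
  sample J: σ_y = 304.0 MPa, ρ = 3810 kg/m³
  sample Z: σ_y = 487.0 MPa, ρ = 3130 kg/m³
  sample Z: M = 7.05×10⁻³
  sample J: M = 4.58×10⁻³
Sample Z has the largest M.

sample Z, M = 7.05×10⁻³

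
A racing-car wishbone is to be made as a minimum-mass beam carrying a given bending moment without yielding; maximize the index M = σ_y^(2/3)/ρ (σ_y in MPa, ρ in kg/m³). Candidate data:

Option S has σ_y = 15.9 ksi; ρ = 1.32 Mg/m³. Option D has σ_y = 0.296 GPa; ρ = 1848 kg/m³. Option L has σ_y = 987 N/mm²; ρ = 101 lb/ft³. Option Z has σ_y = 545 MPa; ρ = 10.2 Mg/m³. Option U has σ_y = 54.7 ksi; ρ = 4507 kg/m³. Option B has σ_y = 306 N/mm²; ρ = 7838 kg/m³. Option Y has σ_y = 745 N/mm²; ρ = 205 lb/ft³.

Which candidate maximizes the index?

In SI units:
  option S: σ_y = 109.6 MPa, ρ = 1320 kg/m³
  option D: σ_y = 296.0 MPa, ρ = 1848 kg/m³
  option L: σ_y = 987.0 MPa, ρ = 1618 kg/m³
  option Z: σ_y = 545.0 MPa, ρ = 10200 kg/m³
  option U: σ_y = 377.1 MPa, ρ = 4507 kg/m³
  option B: σ_y = 306.0 MPa, ρ = 7838 kg/m³
  option Y: σ_y = 745.0 MPa, ρ = 3284 kg/m³
  option L: M = 61.3×10⁻³
  option Y: M = 25.0×10⁻³
  option D: M = 24.0×10⁻³
  option S: M = 17.4×10⁻³
  option U: M = 11.6×10⁻³
  option Z: M = 6.54×10⁻³
  option B: M = 5.79×10⁻³
Option L has the largest M.

option L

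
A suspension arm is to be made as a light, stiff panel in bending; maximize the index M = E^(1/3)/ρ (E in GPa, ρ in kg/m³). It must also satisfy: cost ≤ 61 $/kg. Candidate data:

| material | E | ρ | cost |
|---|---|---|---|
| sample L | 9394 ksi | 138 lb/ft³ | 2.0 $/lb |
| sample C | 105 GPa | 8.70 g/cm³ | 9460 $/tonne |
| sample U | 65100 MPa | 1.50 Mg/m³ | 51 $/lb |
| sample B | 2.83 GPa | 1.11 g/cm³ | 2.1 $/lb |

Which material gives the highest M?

sample L

Screen on constraints: cost ≤ 61 $/kg. Survivors: sample L, sample C, sample B.
In SI units:
  sample L: E = 64.77 GPa, ρ = 2211 kg/m³
  sample C: E = 105.0 GPa, ρ = 8700 kg/m³
  sample B: E = 2.830 GPa, ρ = 1110 kg/m³
  sample L: M = 1.82×10⁻³
  sample B: M = 1.27×10⁻³
  sample C: M = 0.542×10⁻³
Sample L has the largest M.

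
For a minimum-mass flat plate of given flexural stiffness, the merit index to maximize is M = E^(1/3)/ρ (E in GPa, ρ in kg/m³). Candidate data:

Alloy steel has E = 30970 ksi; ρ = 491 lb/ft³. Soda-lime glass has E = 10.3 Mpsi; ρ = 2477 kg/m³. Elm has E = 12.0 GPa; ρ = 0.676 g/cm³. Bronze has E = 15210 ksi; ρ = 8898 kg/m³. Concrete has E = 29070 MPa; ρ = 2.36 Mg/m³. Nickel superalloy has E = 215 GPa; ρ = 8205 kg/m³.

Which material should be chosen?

After converting to SI:
  alloy steel: E = 213.5 GPa, ρ = 7865 kg/m³
  soda-lime glass: E = 71.02 GPa, ρ = 2477 kg/m³
  elm: E = 12.00 GPa, ρ = 676.0 kg/m³
  bronze: E = 104.9 GPa, ρ = 8898 kg/m³
  concrete: E = 29.07 GPa, ρ = 2360 kg/m³
  nickel superalloy: E = 215.0 GPa, ρ = 8205 kg/m³
  elm: M = 3.39×10⁻³
  soda-lime glass: M = 1.67×10⁻³
  concrete: M = 1.30×10⁻³
  alloy steel: M = 0.760×10⁻³
  nickel superalloy: M = 0.730×10⁻³
  bronze: M = 0.530×10⁻³
Highest index: elm.

elm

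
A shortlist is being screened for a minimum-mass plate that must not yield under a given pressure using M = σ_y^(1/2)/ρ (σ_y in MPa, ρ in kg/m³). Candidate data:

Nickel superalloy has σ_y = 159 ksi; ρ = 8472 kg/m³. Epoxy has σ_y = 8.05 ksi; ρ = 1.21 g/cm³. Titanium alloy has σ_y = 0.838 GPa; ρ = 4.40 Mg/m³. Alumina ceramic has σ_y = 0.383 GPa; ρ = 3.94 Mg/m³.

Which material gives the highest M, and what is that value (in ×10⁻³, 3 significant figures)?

titanium alloy, M = 6.58×10⁻³

Convert each candidate to consistent units, then evaluate M:
  nickel superalloy: σ_y = 1096 MPa, ρ = 8472 kg/m³
  epoxy: σ_y = 55.50 MPa, ρ = 1210 kg/m³
  titanium alloy: σ_y = 838.0 MPa, ρ = 4400 kg/m³
  alumina ceramic: σ_y = 383.0 MPa, ρ = 3940 kg/m³
  titanium alloy: M = 6.58×10⁻³
  epoxy: M = 6.16×10⁻³
  alumina ceramic: M = 4.97×10⁻³
  nickel superalloy: M = 3.91×10⁻³
The maximum is for titanium alloy.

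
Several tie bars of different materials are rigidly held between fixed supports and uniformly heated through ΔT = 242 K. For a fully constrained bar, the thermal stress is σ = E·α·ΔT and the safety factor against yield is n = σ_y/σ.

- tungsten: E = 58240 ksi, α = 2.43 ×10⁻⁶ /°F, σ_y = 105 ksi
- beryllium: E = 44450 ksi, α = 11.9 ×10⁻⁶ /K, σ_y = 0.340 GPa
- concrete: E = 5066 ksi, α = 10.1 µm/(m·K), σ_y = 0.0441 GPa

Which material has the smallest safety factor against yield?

Per material, after unit conversion:
  tungsten: E = 401.6, α = 4.37, σ_y = 723.9 → σ = 425 MPa, n = 1.70
  beryllium: E = 306.5, α = 11.9, σ_y = 340.0 → σ = 883 MPa, n = 0.385
  concrete: E = 34.93, α = 10.1, σ_y = 44.10 → σ = 85.4 MPa, n = 0.517
Beryllium has the lowest safety factor, n = 0.385.

beryllium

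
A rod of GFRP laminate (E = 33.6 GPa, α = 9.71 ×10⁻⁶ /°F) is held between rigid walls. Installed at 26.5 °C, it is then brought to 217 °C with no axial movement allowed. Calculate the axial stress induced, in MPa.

α = 9.71×10⁻⁶/°F × 9/5 = 17.5×10⁻⁶/K.
ΔT = 190.5 K. Constrained thermal stress σ = E·α·ΔT = 33.60×10³ MPa × 17.5×10⁻⁶ × 190.5 = 112 MPa (compressive).

112 MPa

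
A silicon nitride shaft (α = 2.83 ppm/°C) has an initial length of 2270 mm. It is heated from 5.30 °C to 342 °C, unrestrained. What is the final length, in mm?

2272.2 mm

ΔT = 342 − 5.30 = 336.7 K.
ΔL = α·L₀·ΔT = 2.83×10⁻⁶ × 2270 mm × 336.7 K = 2.16 mm.
L = L₀ + ΔL = 2270 + 2.16 = 2272.2 mm.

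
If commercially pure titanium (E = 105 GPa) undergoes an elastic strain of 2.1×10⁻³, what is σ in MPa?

220 MPa

σ = E·ε = 105000 MPa × 2.1×10⁻³ = 220 MPa.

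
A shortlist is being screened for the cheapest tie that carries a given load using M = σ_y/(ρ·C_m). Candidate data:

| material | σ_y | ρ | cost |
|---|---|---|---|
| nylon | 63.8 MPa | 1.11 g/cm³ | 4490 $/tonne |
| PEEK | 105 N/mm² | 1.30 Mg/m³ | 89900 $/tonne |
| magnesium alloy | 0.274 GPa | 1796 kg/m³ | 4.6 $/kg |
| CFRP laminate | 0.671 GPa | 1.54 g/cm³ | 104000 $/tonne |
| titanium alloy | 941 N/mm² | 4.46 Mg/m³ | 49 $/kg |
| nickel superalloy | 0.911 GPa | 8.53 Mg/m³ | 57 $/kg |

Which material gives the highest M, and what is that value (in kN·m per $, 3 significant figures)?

Putting every candidate on a common basis:
  nylon: σ_y = 63.80 MPa, ρ = 1110 kg/m³, cost = 4.490 $/kg
  PEEK: σ_y = 105.0 MPa, ρ = 1300 kg/m³, cost = 89.90 $/kg
  magnesium alloy: σ_y = 274.0 MPa, ρ = 1796 kg/m³, cost = 4.600 $/kg
  CFRP laminate: σ_y = 671.0 MPa, ρ = 1540 kg/m³, cost = 104.0 $/kg
  titanium alloy: σ_y = 941.0 MPa, ρ = 4460 kg/m³, cost = 49.00 $/kg
  nickel superalloy: σ_y = 911.0 MPa, ρ = 8530 kg/m³, cost = 57.00 $/kg
  magnesium alloy: M = 33.2 kN·m per $
  nylon: M = 12.8 kN·m per $
  titanium alloy: M = 4.31 kN·m per $
  CFRP laminate: M = 4.19 kN·m per $
  nickel superalloy: M = 1.87 kN·m per $
  PEEK: M = 0.898 kN·m per $
Magnesium alloy ranks first.

magnesium alloy, M = 33.2 kN·m per $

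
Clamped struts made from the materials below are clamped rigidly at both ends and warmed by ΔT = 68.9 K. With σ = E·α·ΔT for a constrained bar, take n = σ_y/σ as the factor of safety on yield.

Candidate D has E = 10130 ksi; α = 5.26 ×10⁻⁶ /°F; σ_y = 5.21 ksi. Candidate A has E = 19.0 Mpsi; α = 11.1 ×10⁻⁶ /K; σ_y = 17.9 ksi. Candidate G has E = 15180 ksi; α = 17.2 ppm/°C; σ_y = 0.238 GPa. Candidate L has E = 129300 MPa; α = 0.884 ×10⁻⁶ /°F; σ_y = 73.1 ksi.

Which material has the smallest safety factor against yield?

Per material, after unit conversion:
  candidate D: E = 69.84, α = 9.47, σ_y = 35.92 → σ = 45.6 MPa, n = 0.788
  candidate A: E = 131.0, α = 11.1, σ_y = 123.4 → σ = 100 MPa, n = 1.23
  candidate G: E = 104.7, α = 17.2, σ_y = 238.0 → σ = 124 MPa, n = 1.92
  candidate L: E = 129.3, α = 1.59, σ_y = 504.0 → σ = 14.2 MPa, n = 35.6
Candidate D has the lowest safety factor, n = 0.788.

candidate D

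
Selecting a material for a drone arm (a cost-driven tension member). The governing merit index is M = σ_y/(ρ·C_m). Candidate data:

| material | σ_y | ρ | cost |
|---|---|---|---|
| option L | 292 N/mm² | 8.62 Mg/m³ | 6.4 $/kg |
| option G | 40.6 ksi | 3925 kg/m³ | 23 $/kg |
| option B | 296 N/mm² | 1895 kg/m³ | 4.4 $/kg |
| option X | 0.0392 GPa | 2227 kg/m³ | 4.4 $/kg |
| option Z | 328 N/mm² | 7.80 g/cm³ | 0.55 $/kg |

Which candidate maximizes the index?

Normalizing units and computing the index:
  option L: σ_y = 292.0 MPa, ρ = 8620 kg/m³, cost = 6.400 $/kg
  option G: σ_y = 279.9 MPa, ρ = 3925 kg/m³, cost = 23.00 $/kg
  option B: σ_y = 296.0 MPa, ρ = 1895 kg/m³, cost = 4.400 $/kg
  option X: σ_y = 39.20 MPa, ρ = 2227 kg/m³, cost = 4.400 $/kg
  option Z: σ_y = 328.0 MPa, ρ = 7800 kg/m³, cost = 0.5500 $/kg
  option Z: M = 76.5 kN·m per $
  option B: M = 35.5 kN·m per $
  option L: M = 5.29 kN·m per $
  option X: M = 4.00 kN·m per $
  option G: M = 3.10 kN·m per $
Highest index: option Z.

option Z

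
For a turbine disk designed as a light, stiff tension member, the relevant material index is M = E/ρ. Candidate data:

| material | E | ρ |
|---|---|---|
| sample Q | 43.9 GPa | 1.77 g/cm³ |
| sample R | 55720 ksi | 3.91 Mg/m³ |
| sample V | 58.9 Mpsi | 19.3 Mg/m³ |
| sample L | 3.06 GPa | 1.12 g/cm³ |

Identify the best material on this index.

Normalizing units and computing the index:
  sample Q: E = 43.90 GPa, ρ = 1770 kg/m³
  sample R: E = 384.2 GPa, ρ = 3910 kg/m³
  sample V: E = 406.1 GPa, ρ = 19300 kg/m³
  sample L: E = 3.060 GPa, ρ = 1120 kg/m³
  sample R: M = 98.3 MN·m/kg
  sample Q: M = 24.8 MN·m/kg
  sample V: M = 21.0 MN·m/kg
  sample L: M = 2.73 MN·m/kg
Sample R ranks first.

sample R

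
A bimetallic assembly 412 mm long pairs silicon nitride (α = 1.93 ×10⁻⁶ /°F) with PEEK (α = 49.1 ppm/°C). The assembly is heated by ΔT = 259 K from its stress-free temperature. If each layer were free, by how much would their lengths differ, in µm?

silicon nitride: α = 1.93×10⁻⁶/°F × 9/5 = 3.47×10⁻⁶/K.
Δα = |3.47 − 49.1|×10⁻⁶/K = 45.6×10⁻⁶/K.
ΔL_mismatch = Δα·L·ΔT = 45.6×10⁻⁶ × 412.0 mm × 259.0 K = 4870 µm.

4870 µm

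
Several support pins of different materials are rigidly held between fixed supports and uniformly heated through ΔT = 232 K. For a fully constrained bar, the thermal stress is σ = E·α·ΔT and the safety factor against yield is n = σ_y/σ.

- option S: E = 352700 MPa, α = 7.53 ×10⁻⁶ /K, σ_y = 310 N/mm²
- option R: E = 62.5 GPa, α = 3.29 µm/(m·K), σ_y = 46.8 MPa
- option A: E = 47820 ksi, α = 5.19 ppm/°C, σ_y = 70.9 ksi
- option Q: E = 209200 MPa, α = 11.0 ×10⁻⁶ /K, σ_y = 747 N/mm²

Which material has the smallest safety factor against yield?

option S

With everything in SI (GPa, ×10⁻⁶/K, MPa):
  option S: E = 352.7, α = 7.53, σ_y = 310.0 → σ = 616 MPa, n = 0.503
  option R: E = 62.50, α = 3.29, σ_y = 46.80 → σ = 47.7 MPa, n = 0.981
  option A: E = 329.7, α = 5.19, σ_y = 488.8 → σ = 397 MPa, n = 1.23
  option Q: E = 209.2, α = 11.0, σ_y = 747.0 → σ = 534 MPa, n = 1.40
The minimum is option S at n = 0.503.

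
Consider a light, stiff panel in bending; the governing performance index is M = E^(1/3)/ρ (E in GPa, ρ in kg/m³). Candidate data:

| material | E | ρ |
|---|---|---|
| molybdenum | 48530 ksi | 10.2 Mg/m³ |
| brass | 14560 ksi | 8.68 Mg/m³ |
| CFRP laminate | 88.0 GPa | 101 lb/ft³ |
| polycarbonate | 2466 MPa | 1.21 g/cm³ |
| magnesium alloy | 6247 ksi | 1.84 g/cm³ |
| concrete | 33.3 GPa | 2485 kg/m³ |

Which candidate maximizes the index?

CFRP laminate

Putting every candidate on a common basis:
  molybdenum: E = 334.6 GPa, ρ = 10200 kg/m³
  brass: E = 100.4 GPa, ρ = 8680 kg/m³
  CFRP laminate: E = 88.00 GPa, ρ = 1618 kg/m³
  polycarbonate: E = 2.466 GPa, ρ = 1210 kg/m³
  magnesium alloy: E = 43.07 GPa, ρ = 1840 kg/m³
  concrete: E = 33.30 GPa, ρ = 2485 kg/m³
  CFRP laminate: M = 2.75×10⁻³
  magnesium alloy: M = 1.91×10⁻³
  concrete: M = 1.29×10⁻³
  polycarbonate: M = 1.12×10⁻³
  molybdenum: M = 0.681×10⁻³
  brass: M = 0.535×10⁻³
CFRP laminate ranks first.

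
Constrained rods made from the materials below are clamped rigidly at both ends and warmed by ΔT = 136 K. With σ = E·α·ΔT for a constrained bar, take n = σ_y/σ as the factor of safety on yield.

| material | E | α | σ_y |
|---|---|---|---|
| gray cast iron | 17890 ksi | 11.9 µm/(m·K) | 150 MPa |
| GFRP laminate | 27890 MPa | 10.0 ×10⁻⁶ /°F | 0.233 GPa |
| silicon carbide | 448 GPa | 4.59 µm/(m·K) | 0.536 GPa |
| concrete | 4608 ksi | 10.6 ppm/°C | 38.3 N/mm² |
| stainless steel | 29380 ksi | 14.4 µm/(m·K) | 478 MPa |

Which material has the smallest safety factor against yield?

gray cast iron

With everything in SI (GPa, ×10⁻⁶/K, MPa):
  gray cast iron: E = 123.3, α = 11.9, σ_y = 150.0 → σ = 200 MPa, n = 0.751
  GFRP laminate: E = 27.89, α = 18.0, σ_y = 233.0 → σ = 68.3 MPa, n = 3.41
  silicon carbide: E = 448.0, α = 4.59, σ_y = 536.0 → σ = 280 MPa, n = 1.92
  concrete: E = 31.77, α = 10.6, σ_y = 38.30 → σ = 45.8 MPa, n = 0.836
  stainless steel: E = 202.6, α = 14.4, σ_y = 478.0 → σ = 397 MPa, n = 1.20
Gray cast iron has the lowest safety factor, n = 0.751.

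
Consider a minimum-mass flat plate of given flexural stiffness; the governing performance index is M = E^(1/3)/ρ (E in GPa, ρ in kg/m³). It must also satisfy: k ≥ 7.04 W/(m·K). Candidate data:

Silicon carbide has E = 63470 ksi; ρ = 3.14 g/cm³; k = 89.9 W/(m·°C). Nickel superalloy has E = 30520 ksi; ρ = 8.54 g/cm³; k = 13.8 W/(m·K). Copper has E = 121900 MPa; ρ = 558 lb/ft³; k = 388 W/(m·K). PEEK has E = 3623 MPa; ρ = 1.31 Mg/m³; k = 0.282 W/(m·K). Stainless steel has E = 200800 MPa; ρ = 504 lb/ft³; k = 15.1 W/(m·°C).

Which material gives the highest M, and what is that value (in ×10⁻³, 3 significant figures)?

Screen on constraints: k ≥ 7.04 W/(m·K). Survivors: silicon carbide, nickel superalloy, copper, stainless steel.
Putting every candidate on a common basis:
  silicon carbide: E = 437.6 GPa, ρ = 3140 kg/m³
  nickel superalloy: E = 210.4 GPa, ρ = 8540 kg/m³
  copper: E = 121.9 GPa, ρ = 8938 kg/m³
  stainless steel: E = 200.8 GPa, ρ = 8073 kg/m³
  silicon carbide: M = 2.42×10⁻³
  stainless steel: M = 0.725×10⁻³
  nickel superalloy: M = 0.696×10⁻³
  copper: M = 0.555×10⁻³
Highest index: silicon carbide.

silicon carbide, M = 2.42×10⁻³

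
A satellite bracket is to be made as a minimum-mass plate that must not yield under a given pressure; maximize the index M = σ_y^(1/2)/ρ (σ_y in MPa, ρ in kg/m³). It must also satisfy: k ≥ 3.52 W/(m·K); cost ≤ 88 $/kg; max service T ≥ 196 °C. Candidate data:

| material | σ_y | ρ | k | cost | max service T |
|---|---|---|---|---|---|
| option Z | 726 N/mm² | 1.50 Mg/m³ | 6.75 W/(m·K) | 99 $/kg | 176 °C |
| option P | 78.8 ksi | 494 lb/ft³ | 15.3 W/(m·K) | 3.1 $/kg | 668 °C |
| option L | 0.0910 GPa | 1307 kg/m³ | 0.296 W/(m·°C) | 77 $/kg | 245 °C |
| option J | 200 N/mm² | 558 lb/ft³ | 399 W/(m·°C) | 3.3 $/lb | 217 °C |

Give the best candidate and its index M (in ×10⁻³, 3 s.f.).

option P, M = 2.95×10⁻³

Screen on constraints: k ≥ 3.52 W/(m·K); cost ≤ 88 $/kg; max service T ≥ 196 °C. Survivors: option P, option J.
Normalizing units and computing the index:
  option P: σ_y = 543.3 MPa, ρ = 7913 kg/m³
  option J: σ_y = 200.0 MPa, ρ = 8938 kg/m³
  option P: M = 2.95×10⁻³
  option J: M = 1.58×10⁻³
Option P has the largest M.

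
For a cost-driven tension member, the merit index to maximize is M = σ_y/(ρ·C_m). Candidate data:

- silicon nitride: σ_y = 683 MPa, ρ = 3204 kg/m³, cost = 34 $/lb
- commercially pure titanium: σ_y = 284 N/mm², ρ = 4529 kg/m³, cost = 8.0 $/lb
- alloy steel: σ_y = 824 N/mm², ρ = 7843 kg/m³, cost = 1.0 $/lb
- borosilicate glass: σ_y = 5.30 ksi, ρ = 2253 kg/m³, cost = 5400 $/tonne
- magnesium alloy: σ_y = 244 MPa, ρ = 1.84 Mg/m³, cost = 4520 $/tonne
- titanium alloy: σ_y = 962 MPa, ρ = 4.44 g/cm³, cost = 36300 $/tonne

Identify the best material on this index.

alloy steel

After converting to SI:
  silicon nitride: σ_y = 683.0 MPa, ρ = 3204 kg/m³, cost = 74.96 $/kg
  commercially pure titanium: σ_y = 284.0 MPa, ρ = 4529 kg/m³, cost = 17.64 $/kg
  alloy steel: σ_y = 824.0 MPa, ρ = 7843 kg/m³, cost = 2.205 $/kg
  borosilicate glass: σ_y = 36.54 MPa, ρ = 2253 kg/m³, cost = 5.400 $/kg
  magnesium alloy: σ_y = 244.0 MPa, ρ = 1840 kg/m³, cost = 4.520 $/kg
  titanium alloy: σ_y = 962.0 MPa, ρ = 4440 kg/m³, cost = 36.30 $/kg
  alloy steel: M = 47.7 kN·m per $
  magnesium alloy: M = 29.3 kN·m per $
  titanium alloy: M = 5.97 kN·m per $
  commercially pure titanium: M = 3.56 kN·m per $
  borosilicate glass: M = 3.00 kN·m per $
  silicon nitride: M = 2.84 kN·m per $
Highest index: alloy steel.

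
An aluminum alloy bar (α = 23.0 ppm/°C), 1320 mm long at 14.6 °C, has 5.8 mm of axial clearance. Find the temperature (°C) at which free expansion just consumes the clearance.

206 °C

α·L₀·ΔT = 5.8 mm ⇒ ΔT = 5.8 / (23.0×10⁻⁶ × 1320.0) = 191.0 K.
T = 14.6 + 191.0 = 205.6 °C.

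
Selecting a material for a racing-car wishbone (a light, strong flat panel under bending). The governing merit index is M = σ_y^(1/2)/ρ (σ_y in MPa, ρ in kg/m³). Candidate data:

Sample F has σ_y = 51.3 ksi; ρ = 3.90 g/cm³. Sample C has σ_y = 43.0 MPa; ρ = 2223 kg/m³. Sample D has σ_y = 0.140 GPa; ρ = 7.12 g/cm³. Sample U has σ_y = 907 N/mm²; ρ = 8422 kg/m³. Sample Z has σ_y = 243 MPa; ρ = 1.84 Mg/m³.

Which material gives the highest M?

sample Z

After converting to SI:
  sample F: σ_y = 353.7 MPa, ρ = 3900 kg/m³
  sample C: σ_y = 43.00 MPa, ρ = 2223 kg/m³
  sample D: σ_y = 140.0 MPa, ρ = 7120 kg/m³
  sample U: σ_y = 907.0 MPa, ρ = 8422 kg/m³
  sample Z: σ_y = 243.0 MPa, ρ = 1840 kg/m³
  sample Z: M = 8.47×10⁻³
  sample F: M = 4.82×10⁻³
  sample U: M = 3.58×10⁻³
  sample C: M = 2.95×10⁻³
  sample D: M = 1.66×10⁻³
The maximum is for sample Z.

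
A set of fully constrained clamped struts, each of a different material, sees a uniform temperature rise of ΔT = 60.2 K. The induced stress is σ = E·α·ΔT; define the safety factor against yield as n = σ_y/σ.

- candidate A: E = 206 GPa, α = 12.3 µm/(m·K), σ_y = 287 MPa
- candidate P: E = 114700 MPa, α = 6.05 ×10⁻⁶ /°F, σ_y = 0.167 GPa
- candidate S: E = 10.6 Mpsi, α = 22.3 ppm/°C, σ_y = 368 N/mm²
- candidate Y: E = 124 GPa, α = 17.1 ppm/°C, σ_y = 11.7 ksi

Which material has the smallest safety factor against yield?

candidate Y

Converting E to GPa, α to ×10⁻⁶/K, σ_y to MPa, then σ and n for each:
  candidate A: E = 206.0, α = 12.3, σ_y = 287.0 → σ = 153 MPa, n = 1.88
  candidate P: E = 114.7, α = 10.9, σ_y = 167.0 → σ = 75.2 MPa, n = 2.22
  candidate S: E = 73.08, α = 22.3, σ_y = 368.0 → σ = 98.1 MPa, n = 3.75
  candidate Y: E = 124.0, α = 17.1, σ_y = 80.67 → σ = 128 MPa, n = 0.632
Candidate Y has the lowest safety factor, n = 0.632.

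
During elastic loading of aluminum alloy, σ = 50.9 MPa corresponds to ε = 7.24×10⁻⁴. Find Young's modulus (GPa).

E = σ/ε = 50.9 MPa / 7.24×10⁻⁴ = 70300 MPa = 70.3 GPa.

70.3 GPa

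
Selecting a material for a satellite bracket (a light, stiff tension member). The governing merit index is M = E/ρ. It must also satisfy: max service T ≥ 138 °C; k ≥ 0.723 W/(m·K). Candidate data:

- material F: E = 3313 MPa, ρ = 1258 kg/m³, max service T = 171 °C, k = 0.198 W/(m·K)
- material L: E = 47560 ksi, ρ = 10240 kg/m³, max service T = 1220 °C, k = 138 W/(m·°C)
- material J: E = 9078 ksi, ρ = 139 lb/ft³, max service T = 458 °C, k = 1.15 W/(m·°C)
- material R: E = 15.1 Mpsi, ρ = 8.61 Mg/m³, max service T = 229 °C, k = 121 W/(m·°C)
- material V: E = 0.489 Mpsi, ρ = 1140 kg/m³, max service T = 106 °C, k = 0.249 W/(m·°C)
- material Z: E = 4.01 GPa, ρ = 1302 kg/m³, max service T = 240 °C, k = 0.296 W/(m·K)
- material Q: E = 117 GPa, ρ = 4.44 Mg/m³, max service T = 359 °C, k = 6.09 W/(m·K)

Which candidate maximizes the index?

Screen on constraints: max service T ≥ 138 °C; k ≥ 0.723 W/(m·K). Survivors: material L, material J, material R, material Q.
In SI units:
  material L: E = 327.9 GPa, ρ = 10240 kg/m³
  material J: E = 62.59 GPa, ρ = 2227 kg/m³
  material R: E = 104.1 GPa, ρ = 8610 kg/m³
  material Q: E = 117.0 GPa, ρ = 4440 kg/m³
  material L: M = 32.0 MN·m/kg
  material J: M = 28.1 MN·m/kg
  material Q: M = 26.4 MN·m/kg
  material R: M = 12.1 MN·m/kg
Material L has the largest M.

material L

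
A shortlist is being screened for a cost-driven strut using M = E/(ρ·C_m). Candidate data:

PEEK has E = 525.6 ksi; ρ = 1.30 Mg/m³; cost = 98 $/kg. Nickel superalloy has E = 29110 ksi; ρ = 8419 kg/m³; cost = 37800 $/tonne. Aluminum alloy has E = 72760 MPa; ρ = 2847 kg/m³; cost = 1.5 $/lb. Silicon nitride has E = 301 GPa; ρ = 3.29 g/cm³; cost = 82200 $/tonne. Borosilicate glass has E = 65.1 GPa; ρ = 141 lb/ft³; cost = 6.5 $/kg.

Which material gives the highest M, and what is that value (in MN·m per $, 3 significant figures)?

In SI units:
  PEEK: E = 3.624 GPa, ρ = 1300 kg/m³, cost = 98.00 $/kg
  nickel superalloy: E = 200.7 GPa, ρ = 8419 kg/m³, cost = 37.80 $/kg
  aluminum alloy: E = 72.76 GPa, ρ = 2847 kg/m³, cost = 3.307 $/kg
  silicon nitride: E = 301.0 GPa, ρ = 3290 kg/m³, cost = 82.20 $/kg
  borosilicate glass: E = 65.10 GPa, ρ = 2259 kg/m³, cost = 6.500 $/kg
  aluminum alloy: M = 7.73 MN·m per $
  borosilicate glass: M = 4.43 MN·m per $
  silicon nitride: M = 1.11 MN·m per $
  nickel superalloy: M = 0.631 MN·m per $
  PEEK: M = 0.0284 MN·m per $
The maximum is for aluminum alloy.

aluminum alloy, M = 7.73 MN·m per $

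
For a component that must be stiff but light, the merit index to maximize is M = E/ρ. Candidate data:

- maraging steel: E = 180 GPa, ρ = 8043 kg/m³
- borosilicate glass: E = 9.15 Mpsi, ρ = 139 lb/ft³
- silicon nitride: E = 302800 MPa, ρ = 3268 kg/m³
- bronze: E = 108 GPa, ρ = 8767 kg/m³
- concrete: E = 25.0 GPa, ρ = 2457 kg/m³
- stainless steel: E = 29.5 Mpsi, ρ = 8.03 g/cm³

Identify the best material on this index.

In SI units:
  maraging steel: E = 180.0 GPa, ρ = 8043 kg/m³
  borosilicate glass: E = 63.09 GPa, ρ = 2227 kg/m³
  silicon nitride: E = 302.8 GPa, ρ = 3268 kg/m³
  bronze: E = 108.0 GPa, ρ = 8767 kg/m³
  concrete: E = 25.00 GPa, ρ = 2457 kg/m³
  stainless steel: E = 203.4 GPa, ρ = 8030 kg/m³
  silicon nitride: M = 92.7 MN·m/kg
  borosilicate glass: M = 28.3 MN·m/kg
  stainless steel: M = 25.3 MN·m/kg
  maraging steel: M = 22.4 MN·m/kg
  bronze: M = 12.3 MN·m/kg
  concrete: M = 10.2 MN·m/kg
Silicon nitride ranks first.

silicon nitride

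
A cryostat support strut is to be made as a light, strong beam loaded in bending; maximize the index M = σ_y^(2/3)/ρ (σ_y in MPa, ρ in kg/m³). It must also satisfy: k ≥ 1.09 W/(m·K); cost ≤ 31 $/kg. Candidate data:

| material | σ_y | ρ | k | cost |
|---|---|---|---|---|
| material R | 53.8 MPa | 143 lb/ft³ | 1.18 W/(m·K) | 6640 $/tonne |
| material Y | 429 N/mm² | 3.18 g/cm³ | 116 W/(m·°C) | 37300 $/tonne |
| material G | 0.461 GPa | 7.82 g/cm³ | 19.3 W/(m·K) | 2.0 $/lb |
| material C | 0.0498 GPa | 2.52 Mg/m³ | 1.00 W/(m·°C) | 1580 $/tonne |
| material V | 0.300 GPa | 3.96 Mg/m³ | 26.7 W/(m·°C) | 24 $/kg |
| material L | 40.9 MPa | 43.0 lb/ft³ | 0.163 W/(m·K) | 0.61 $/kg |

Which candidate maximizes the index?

Screen on constraints: k ≥ 1.09 W/(m·K); cost ≤ 31 $/kg. Survivors: material R, material G, material V.
After converting to SI:
  material R: σ_y = 53.80 MPa, ρ = 2291 kg/m³
  material G: σ_y = 461.0 MPa, ρ = 7820 kg/m³
  material V: σ_y = 300.0 MPa, ρ = 3960 kg/m³
  material V: M = 11.3×10⁻³
  material G: M = 7.63×10⁻³
  material R: M = 6.22×10⁻³
The maximum is for material V.

material V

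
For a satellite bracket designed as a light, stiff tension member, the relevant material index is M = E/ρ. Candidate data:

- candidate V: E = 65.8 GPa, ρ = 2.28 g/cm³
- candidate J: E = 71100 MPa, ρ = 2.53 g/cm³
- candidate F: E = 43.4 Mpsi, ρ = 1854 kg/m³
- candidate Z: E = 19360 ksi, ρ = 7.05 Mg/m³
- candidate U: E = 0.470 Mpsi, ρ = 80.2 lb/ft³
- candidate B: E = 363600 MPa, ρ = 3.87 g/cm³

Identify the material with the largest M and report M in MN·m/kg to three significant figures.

candidate F, M = 161 MN·m/kg

After converting to SI:
  candidate V: E = 65.80 GPa, ρ = 2280 kg/m³
  candidate J: E = 71.10 GPa, ρ = 2530 kg/m³
  candidate F: E = 299.2 GPa, ρ = 1854 kg/m³
  candidate Z: E = 133.5 GPa, ρ = 7050 kg/m³
  candidate U: E = 3.241 GPa, ρ = 1285 kg/m³
  candidate B: E = 363.6 GPa, ρ = 3870 kg/m³
  candidate F: M = 161 MN·m/kg
  candidate B: M = 94.0 MN·m/kg
  candidate V: M = 28.9 MN·m/kg
  candidate J: M = 28.1 MN·m/kg
  candidate Z: M = 18.9 MN·m/kg
  candidate U: M = 2.52 MN·m/kg
Highest index: candidate F.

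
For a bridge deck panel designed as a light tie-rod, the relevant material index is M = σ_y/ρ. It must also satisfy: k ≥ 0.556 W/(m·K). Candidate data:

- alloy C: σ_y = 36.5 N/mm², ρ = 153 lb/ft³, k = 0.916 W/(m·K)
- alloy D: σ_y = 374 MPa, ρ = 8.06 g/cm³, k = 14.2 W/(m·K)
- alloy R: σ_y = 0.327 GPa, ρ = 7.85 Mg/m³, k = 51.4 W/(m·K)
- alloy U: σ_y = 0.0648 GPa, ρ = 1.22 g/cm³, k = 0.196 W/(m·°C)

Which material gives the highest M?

Screen on constraints: k ≥ 0.556 W/(m·K). Survivors: alloy C, alloy D, alloy R.
Putting every candidate on a common basis:
  alloy C: σ_y = 36.50 MPa, ρ = 2451 kg/m³
  alloy D: σ_y = 374.0 MPa, ρ = 8060 kg/m³
  alloy R: σ_y = 327.0 MPa, ρ = 7850 kg/m³
  alloy D: M = 46.4 kN·m/kg
  alloy R: M = 41.7 kN·m/kg
  alloy C: M = 14.9 kN·m/kg
Alloy D has the largest M.

alloy D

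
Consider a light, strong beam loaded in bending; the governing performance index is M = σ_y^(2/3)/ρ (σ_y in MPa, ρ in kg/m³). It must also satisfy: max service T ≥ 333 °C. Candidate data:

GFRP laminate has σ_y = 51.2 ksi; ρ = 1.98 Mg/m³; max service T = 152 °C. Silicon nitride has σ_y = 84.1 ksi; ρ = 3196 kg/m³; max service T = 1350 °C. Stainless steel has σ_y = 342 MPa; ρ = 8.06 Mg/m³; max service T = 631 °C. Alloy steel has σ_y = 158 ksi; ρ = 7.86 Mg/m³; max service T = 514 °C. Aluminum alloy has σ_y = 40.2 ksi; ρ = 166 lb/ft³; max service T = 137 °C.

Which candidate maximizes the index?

silicon nitride

Screen on constraints: max service T ≥ 333 °C. Survivors: silicon nitride, stainless steel, alloy steel.
Convert each candidate to consistent units, then evaluate M:
  silicon nitride: σ_y = 579.8 MPa, ρ = 3196 kg/m³
  stainless steel: σ_y = 342.0 MPa, ρ = 8060 kg/m³
  alloy steel: σ_y = 1089 MPa, ρ = 7860 kg/m³
  silicon nitride: M = 21.8×10⁻³
  alloy steel: M = 13.5×10⁻³
  stainless steel: M = 6.07×10⁻³
Silicon nitride has the largest M.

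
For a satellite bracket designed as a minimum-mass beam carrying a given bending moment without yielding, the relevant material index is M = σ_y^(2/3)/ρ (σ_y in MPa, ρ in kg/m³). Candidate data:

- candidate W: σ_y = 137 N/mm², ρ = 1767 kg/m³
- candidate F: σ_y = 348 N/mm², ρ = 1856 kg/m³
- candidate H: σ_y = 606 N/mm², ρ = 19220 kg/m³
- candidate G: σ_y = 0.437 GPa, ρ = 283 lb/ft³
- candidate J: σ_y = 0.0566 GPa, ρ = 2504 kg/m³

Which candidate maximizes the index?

candidate F

After converting to SI:
  candidate W: σ_y = 137.0 MPa, ρ = 1767 kg/m³
  candidate F: σ_y = 348.0 MPa, ρ = 1856 kg/m³
  candidate H: σ_y = 606.0 MPa, ρ = 19220 kg/m³
  candidate G: σ_y = 437.0 MPa, ρ = 4533 kg/m³
  candidate J: σ_y = 56.60 MPa, ρ = 2504 kg/m³
  candidate F: M = 26.7×10⁻³
  candidate W: M = 15.0×10⁻³
  candidate G: M = 12.7×10⁻³
  candidate J: M = 5.89×10⁻³
  candidate H: M = 3.73×10⁻³
Highest index: candidate F.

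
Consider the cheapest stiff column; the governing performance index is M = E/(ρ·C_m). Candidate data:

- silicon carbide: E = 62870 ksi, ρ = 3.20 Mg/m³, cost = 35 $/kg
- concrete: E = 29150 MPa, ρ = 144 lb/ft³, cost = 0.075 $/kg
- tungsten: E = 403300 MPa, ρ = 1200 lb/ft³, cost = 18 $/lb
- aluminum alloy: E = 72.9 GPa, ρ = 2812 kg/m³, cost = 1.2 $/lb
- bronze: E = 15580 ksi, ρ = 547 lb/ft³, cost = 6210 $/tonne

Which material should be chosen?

Putting every candidate on a common basis:
  silicon carbide: E = 433.5 GPa, ρ = 3200 kg/m³, cost = 35.00 $/kg
  concrete: E = 29.15 GPa, ρ = 2307 kg/m³, cost = 0.07500 $/kg
  tungsten: E = 403.3 GPa, ρ = 19220 kg/m³, cost = 39.68 $/kg
  aluminum alloy: E = 72.90 GPa, ρ = 2812 kg/m³, cost = 2.646 $/kg
  bronze: E = 107.4 GPa, ρ = 8762 kg/m³, cost = 6.210 $/kg
  concrete: M = 168 MN·m per $
  aluminum alloy: M = 9.80 MN·m per $
  silicon carbide: M = 3.87 MN·m per $
  bronze: M = 1.97 MN·m per $
  tungsten: M = 0.529 MN·m per $
The maximum is for concrete.

concrete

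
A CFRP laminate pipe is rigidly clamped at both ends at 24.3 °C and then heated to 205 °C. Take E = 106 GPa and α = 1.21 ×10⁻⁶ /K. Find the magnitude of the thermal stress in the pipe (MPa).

23.2 MPa

ΔT = 180.7 K. Constrained thermal stress σ = E·α·ΔT = 106.0×10³ MPa × 1.21×10⁻⁶ × 180.7 = 23.2 MPa (compressive).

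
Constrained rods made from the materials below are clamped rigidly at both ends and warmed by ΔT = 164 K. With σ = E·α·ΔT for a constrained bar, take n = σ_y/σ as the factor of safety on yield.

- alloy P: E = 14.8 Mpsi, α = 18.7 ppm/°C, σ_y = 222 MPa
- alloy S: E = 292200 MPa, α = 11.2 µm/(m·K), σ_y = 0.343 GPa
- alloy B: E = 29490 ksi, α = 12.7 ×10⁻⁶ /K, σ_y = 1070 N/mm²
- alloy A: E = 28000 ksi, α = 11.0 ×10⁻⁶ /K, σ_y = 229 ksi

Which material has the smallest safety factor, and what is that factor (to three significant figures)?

alloy S, n = 0.639

With everything in SI (GPa, ×10⁻⁶/K, MPa):
  alloy P: E = 102.0, α = 18.7, σ_y = 222.0 → σ = 313 MPa, n = 0.709
  alloy S: E = 292.2, α = 11.2, σ_y = 343.0 → σ = 537 MPa, n = 0.639
  alloy B: E = 203.3, α = 12.7, σ_y = 1070 → σ = 423 MPa, n = 2.53
  alloy A: E = 193.1, α = 11.0, σ_y = 1579 → σ = 348 MPa, n = 4.53
The minimum is alloy S at n = 0.639.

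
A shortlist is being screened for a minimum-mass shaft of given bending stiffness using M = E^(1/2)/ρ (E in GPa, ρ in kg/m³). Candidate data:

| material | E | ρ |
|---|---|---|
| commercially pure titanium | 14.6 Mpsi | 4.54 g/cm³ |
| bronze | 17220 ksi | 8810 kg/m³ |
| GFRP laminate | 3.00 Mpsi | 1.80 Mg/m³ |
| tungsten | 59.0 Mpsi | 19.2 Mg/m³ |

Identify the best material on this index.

GFRP laminate

Normalizing units and computing the index:
  commercially pure titanium: E = 100.7 GPa, ρ = 4540 kg/m³
  bronze: E = 118.7 GPa, ρ = 8810 kg/m³
  GFRP laminate: E = 20.68 GPa, ρ = 1800 kg/m³
  tungsten: E = 406.8 GPa, ρ = 19200 kg/m³
  GFRP laminate: M = 2.53×10⁻³
  commercially pure titanium: M = 2.21×10⁻³
  bronze: M = 1.24×10⁻³
  tungsten: M = 1.05×10⁻³
GFRP laminate has the largest M.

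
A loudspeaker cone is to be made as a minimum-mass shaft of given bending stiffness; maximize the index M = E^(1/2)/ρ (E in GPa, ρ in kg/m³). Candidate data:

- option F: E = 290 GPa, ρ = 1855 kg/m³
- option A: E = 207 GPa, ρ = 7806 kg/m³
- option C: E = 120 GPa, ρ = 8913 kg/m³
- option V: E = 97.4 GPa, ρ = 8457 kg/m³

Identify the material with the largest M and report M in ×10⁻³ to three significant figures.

Computing M directly (units already consistent):
  option F: M = 9.18×10⁻³
  option A: M = 1.84×10⁻³
  option C: M = 1.23×10⁻³
  option V: M = 1.17×10⁻³
Option F has the largest M.

option F, M = 9.18×10⁻³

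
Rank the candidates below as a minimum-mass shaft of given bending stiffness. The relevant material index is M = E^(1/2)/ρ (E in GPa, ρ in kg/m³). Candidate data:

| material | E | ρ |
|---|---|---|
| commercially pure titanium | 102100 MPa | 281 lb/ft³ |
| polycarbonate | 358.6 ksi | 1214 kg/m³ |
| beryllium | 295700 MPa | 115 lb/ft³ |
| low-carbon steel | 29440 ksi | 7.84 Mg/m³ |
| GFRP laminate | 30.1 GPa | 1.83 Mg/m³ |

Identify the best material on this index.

Normalizing units and computing the index:
  commercially pure titanium: E = 102.1 GPa, ρ = 4501 kg/m³
  polycarbonate: E = 2.472 GPa, ρ = 1214 kg/m³
  beryllium: E = 295.7 GPa, ρ = 1842 kg/m³
  low-carbon steel: E = 203.0 GPa, ρ = 7840 kg/m³
  GFRP laminate: E = 30.10 GPa, ρ = 1830 kg/m³
  beryllium: M = 9.33×10⁻³
  GFRP laminate: M = 3.00×10⁻³
  commercially pure titanium: M = 2.24×10⁻³
  low-carbon steel: M = 1.82×10⁻³
  polycarbonate: M = 1.30×10⁻³
The maximum is for beryllium.

beryllium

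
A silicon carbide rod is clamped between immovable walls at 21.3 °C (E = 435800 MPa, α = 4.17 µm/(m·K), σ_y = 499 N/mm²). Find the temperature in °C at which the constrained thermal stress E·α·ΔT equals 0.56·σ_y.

175 °C

E = 435800 MPa = 435.8 GPa.
σ_y = 499 N/mm² = 499.0 MPa.
E·α·ΔT = 279.4 MPa ⇒ ΔT = 279.4 / (435.8×10³ × 4.17×10⁻⁶) = 153.8 K.
T = 21.3 + 153.8 = 175.1 °C.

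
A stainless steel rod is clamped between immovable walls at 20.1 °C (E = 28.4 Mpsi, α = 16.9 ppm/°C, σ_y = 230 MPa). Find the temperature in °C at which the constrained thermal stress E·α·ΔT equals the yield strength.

89.6 °C

E = 28.4 Mpsi = 195.8 GPa.
E·α·ΔT = 230.0 MPa ⇒ ΔT = 230.0 / (195.8×10³ × 16.9×10⁻⁶) = 69.50 K.
T = 20.1 + 69.50 = 89.60 °C.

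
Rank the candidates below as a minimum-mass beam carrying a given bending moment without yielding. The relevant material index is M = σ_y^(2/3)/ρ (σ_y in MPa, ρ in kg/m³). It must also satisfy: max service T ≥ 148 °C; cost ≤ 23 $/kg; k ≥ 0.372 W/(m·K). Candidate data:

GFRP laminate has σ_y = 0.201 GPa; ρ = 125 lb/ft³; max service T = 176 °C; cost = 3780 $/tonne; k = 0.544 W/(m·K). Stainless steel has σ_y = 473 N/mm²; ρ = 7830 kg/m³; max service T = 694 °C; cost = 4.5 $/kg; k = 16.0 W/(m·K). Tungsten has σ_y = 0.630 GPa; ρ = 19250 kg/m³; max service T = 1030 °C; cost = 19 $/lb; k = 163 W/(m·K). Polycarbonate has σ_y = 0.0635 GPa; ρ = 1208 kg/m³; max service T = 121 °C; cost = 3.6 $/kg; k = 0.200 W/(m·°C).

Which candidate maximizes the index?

Screen on constraints: max service T ≥ 148 °C; cost ≤ 23 $/kg; k ≥ 0.372 W/(m·K). Survivors: GFRP laminate, stainless steel.
Putting every candidate on a common basis:
  GFRP laminate: σ_y = 201.0 MPa, ρ = 2002 kg/m³
  stainless steel: σ_y = 473.0 MPa, ρ = 7830 kg/m³
  GFRP laminate: M = 17.1×10⁻³
  stainless steel: M = 7.75×10⁻³
Highest index: GFRP laminate.

GFRP laminate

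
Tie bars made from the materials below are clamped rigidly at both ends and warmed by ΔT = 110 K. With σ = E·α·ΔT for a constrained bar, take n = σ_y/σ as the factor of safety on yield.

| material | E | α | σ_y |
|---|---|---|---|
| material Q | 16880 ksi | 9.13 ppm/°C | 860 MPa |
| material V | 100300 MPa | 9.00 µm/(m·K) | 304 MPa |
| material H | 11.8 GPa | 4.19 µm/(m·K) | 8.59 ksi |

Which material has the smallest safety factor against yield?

material V

Converting E to GPa, α to ×10⁻⁶/K, σ_y to MPa, then σ and n for each:
  material Q: E = 116.4, α = 9.13, σ_y = 860.0 → σ = 117 MPa, n = 7.36
  material V: E = 100.3, α = 9.00, σ_y = 304.0 → σ = 99.3 MPa, n = 3.06
  material H: E = 11.80, α = 4.19, σ_y = 59.23 → σ = 5.44 MPa, n = 10.9
The minimum is material V at n = 3.06.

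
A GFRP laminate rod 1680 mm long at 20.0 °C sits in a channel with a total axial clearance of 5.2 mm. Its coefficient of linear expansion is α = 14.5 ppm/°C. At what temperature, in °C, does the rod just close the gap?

233 °C

α·L₀·ΔT = 5.2 mm ⇒ ΔT = 5.2 / (14.5×10⁻⁶ × 1680.0) = 213.5 K.
T = 20.0 + 213.5 = 233.5 °C.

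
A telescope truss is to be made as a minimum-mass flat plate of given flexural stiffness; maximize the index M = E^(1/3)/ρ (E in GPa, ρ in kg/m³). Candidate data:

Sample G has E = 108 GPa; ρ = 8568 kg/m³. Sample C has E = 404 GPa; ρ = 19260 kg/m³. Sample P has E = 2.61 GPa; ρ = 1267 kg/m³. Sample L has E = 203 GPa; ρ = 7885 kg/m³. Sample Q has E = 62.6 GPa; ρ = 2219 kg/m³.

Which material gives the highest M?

Evaluate M for each candidate:
  sample Q: M = 1.79×10⁻³
  sample P: M = 1.09×10⁻³
  sample L: M = 0.745×10⁻³
  sample G: M = 0.556×10⁻³
  sample C: M = 0.384×10⁻³
Highest index: sample Q.

sample Q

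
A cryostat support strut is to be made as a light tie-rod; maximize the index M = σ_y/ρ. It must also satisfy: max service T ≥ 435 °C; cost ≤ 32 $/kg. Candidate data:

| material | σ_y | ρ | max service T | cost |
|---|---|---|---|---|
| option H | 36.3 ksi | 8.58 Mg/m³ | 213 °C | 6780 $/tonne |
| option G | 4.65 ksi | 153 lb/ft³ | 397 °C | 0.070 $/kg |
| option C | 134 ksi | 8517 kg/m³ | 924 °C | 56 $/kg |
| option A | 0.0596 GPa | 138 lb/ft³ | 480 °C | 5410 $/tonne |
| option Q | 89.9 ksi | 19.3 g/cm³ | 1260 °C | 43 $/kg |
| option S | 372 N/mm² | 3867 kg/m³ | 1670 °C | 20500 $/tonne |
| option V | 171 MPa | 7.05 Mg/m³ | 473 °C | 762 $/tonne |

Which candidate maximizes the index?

Screen on constraints: max service T ≥ 435 °C; cost ≤ 32 $/kg. Survivors: option A, option S, option V.
Putting every candidate on a common basis:
  option A: σ_y = 59.60 MPa, ρ = 2211 kg/m³
  option S: σ_y = 372.0 MPa, ρ = 3867 kg/m³
  option V: σ_y = 171.0 MPa, ρ = 7050 kg/m³
  option S: M = 96.2 kN·m/kg
  option A: M = 27.0 kN·m/kg
  option V: M = 24.3 kN·m/kg
Option S ranks first.

option S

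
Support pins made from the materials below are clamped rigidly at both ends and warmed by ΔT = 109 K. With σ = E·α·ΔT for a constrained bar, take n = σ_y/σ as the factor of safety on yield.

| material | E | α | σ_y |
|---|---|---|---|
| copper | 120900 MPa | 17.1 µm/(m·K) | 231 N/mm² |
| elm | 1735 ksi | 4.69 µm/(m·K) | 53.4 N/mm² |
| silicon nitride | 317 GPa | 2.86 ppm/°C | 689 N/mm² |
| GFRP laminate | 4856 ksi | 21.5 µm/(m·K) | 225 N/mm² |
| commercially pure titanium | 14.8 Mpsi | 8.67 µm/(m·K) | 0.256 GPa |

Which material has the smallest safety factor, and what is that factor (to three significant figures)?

copper, n = 1.03

Converting E to GPa, α to ×10⁻⁶/K, σ_y to MPa, then σ and n for each:
  copper: E = 120.9, α = 17.1, σ_y = 231.0 → σ = 225 MPa, n = 1.03
  elm: E = 11.96, α = 4.69, σ_y = 53.40 → σ = 6.12 MPa, n = 8.73
  silicon nitride: E = 317.0, α = 2.86, σ_y = 689.0 → σ = 98.8 MPa, n = 6.97
  GFRP laminate: E = 33.48, α = 21.5, σ_y = 225.0 → σ = 78.5 MPa, n = 2.87
  commercially pure titanium: E = 102.0, α = 8.67, σ_y = 256.0 → σ = 96.4 MPa, n = 2.65
Smallest n: copper with n = 1.03.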